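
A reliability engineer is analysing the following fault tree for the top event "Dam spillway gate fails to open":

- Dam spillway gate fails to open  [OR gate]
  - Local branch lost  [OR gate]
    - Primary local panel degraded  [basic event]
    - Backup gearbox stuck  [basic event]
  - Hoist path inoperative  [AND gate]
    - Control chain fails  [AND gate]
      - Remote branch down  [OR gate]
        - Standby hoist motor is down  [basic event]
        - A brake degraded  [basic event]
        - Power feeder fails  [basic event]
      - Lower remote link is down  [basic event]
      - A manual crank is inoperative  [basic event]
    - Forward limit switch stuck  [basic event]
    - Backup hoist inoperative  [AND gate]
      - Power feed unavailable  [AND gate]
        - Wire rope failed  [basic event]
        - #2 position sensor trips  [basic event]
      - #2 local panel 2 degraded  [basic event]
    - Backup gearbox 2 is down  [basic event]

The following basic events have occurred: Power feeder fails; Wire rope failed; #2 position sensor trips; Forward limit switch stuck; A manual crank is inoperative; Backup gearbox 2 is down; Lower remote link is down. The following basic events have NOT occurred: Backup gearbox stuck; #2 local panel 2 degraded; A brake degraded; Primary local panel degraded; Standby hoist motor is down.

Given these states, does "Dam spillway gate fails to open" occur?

No

Local branch lost [OR]: Primary local panel degraded=not, Backup gearbox stuck=not → no input occurs → does not occur.
Remote branch down [OR]: Standby hoist motor is down=not, A brake degraded=not, Power feeder fails=occurs → at least one input occurs → occurs.
Control chain fails [AND]: Remote branch down=occurs, Lower remote link is down=occurs, A manual crank is inoperative=occurs → all inputs occur → occurs.
Power feed unavailable [AND]: Wire rope failed=occurs, #2 position sensor trips=occurs → all inputs occur → occurs.
Backup hoist inoperative [AND]: Power feed unavailable=occurs, #2 local panel 2 degraded=not → not all inputs occur → does not occur.
Hoist path inoperative [AND]: Control chain fails=occurs, Forward limit switch stuck=occurs, Backup hoist inoperative=not, Backup gearbox 2 is down=occurs → not all inputs occur → does not occur.
Dam spillway gate fails to open [OR]: Local branch lost=not, Hoist path inoperative=not → no input occurs → does not occur.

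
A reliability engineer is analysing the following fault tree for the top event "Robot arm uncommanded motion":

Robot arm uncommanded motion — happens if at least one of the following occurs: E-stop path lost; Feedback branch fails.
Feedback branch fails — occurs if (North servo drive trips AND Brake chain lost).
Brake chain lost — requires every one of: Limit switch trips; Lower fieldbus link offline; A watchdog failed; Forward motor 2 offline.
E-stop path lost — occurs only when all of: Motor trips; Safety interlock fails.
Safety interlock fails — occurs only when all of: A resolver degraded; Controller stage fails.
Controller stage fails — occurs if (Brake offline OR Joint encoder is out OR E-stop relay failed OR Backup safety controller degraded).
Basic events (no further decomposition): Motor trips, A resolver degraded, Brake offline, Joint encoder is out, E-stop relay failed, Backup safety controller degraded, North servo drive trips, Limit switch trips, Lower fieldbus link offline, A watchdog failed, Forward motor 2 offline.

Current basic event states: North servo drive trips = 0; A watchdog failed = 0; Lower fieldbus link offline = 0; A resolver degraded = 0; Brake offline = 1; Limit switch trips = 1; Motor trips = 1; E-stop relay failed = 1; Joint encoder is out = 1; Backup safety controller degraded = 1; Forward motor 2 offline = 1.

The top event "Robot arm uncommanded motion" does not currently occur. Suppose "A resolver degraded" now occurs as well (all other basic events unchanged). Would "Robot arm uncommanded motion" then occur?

Counterfactual: set "A resolver degraded" to occurred.
Controller stage fails [OR]: Brake offline=occurs, Joint encoder is out=occurs, E-stop relay failed=occurs, Backup safety controller degraded=occurs → at least one input occurs → occurs.
Safety interlock fails [AND]: A resolver degraded=occurs, Controller stage fails=occurs → all inputs occur → occurs.
E-stop path lost [AND]: Motor trips=occurs, Safety interlock fails=occurs → all inputs occur → occurs.
Brake chain lost [AND]: Limit switch trips=occurs, Lower fieldbus link offline=not, A watchdog failed=not, Forward motor 2 offline=occurs → not all inputs occur → does not occur.
Feedback branch fails [AND]: North servo drive trips=not, Brake chain lost=not → not all inputs occur → does not occur.
Robot arm uncommanded motion [OR]: E-stop path lost=occurs, Feedback branch fails=not → at least one input occurs → occurs.

Yes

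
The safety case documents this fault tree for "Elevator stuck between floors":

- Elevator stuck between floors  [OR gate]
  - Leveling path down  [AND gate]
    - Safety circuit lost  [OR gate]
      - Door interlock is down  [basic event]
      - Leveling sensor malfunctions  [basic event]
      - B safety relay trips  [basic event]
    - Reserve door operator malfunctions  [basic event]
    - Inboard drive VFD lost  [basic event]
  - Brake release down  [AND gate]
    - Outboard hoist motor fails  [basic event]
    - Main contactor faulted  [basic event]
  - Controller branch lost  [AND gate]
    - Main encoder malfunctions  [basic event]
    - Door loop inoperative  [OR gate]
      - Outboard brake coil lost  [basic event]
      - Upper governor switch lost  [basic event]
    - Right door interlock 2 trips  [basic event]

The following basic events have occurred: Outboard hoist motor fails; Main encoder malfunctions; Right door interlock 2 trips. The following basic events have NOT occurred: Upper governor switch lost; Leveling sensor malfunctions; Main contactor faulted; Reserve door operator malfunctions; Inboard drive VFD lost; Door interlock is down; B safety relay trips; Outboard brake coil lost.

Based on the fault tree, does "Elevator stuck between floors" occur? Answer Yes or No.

No

Safety circuit lost [OR]: Door interlock is down=not, Leveling sensor malfunctions=not, B safety relay trips=not → no input occurs → does not occur.
Leveling path down [AND]: Safety circuit lost=not, Reserve door operator malfunctions=not, Inboard drive VFD lost=not → not all inputs occur → does not occur.
Brake release down [AND]: Outboard hoist motor fails=occurs, Main contactor faulted=not → not all inputs occur → does not occur.
Door loop inoperative [OR]: Outboard brake coil lost=not, Upper governor switch lost=not → no input occurs → does not occur.
Controller branch lost [AND]: Main encoder malfunctions=occurs, Door loop inoperative=not, Right door interlock 2 trips=occurs → not all inputs occur → does not occur.
Elevator stuck between floors [OR]: Leveling path down=not, Brake release down=not, Controller branch lost=not → no input occurs → does not occur.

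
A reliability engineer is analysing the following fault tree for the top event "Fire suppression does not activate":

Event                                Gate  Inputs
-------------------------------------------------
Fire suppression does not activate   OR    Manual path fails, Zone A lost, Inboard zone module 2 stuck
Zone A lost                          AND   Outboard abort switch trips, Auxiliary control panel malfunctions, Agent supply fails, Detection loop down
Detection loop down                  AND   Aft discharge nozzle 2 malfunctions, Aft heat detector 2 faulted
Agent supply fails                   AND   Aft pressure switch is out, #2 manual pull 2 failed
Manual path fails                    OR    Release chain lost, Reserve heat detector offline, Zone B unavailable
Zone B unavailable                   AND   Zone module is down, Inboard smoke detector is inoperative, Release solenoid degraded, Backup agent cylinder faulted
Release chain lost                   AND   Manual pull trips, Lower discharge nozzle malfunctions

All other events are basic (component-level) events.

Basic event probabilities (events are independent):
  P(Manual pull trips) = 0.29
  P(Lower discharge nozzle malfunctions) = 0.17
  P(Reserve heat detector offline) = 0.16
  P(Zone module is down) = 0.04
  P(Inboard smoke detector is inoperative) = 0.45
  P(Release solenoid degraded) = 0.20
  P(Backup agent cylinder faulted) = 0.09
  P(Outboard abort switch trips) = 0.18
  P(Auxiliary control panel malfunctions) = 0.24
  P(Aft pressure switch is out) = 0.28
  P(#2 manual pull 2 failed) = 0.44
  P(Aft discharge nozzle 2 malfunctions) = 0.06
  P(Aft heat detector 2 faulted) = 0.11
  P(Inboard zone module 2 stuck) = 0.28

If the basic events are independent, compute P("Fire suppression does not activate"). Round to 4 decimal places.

P(Release chain lost) [AND] = 0.29 × 0.17 = 0.049300
P(Zone B unavailable) [AND] = 0.04 × 0.45 × 0.20 × 0.09 = 0.000324
P(Manual path fails) [OR] = 1 − (1−0.049300) × (1−0.16) × (1−0.000324) = 0.201671
P(Agent supply fails) [AND] = 0.28 × 0.44 = 0.123200
P(Detection loop down) [AND] = 0.06 × 0.11 = 0.006600
P(Zone A lost) [AND] = 0.18 × 0.24 × 0.123200 × 0.006600 = 0.000035
P(Fire suppression does not activate) [OR] = 1 − (1−0.201671) × (1−0.000035) × (1−0.28) = 0.425223
Rounded to 4 decimal places: P(Fire suppression does not activate) ≈ 0.4252.

0.4252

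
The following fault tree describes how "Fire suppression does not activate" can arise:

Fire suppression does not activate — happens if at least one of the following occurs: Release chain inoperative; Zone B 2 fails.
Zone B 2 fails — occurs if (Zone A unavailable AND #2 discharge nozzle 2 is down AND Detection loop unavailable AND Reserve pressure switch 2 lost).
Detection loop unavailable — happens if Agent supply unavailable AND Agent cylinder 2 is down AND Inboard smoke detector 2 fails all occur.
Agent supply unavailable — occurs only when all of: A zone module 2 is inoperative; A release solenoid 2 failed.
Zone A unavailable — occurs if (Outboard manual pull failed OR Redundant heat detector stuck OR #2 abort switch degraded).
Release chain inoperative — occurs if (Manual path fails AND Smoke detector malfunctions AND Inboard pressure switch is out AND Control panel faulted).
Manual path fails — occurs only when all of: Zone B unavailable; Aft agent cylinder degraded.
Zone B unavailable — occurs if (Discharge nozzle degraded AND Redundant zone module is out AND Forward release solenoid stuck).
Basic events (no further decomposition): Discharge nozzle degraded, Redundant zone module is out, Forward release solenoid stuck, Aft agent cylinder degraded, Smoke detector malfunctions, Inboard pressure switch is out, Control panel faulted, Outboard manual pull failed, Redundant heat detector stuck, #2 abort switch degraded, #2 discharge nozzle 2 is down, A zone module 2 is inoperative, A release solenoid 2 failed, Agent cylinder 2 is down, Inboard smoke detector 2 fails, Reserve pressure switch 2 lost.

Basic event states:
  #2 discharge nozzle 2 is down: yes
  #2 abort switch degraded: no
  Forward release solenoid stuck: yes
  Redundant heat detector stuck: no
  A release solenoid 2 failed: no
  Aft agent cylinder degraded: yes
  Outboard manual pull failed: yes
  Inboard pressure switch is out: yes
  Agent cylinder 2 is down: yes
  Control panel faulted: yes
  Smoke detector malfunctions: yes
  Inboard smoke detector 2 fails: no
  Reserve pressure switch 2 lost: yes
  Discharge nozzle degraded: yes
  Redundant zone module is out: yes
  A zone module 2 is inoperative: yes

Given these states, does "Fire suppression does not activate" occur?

Zone B unavailable [AND]: Discharge nozzle degraded=occurs, Redundant zone module is out=occurs, Forward release solenoid stuck=occurs → all inputs occur → occurs.
Manual path fails [AND]: Zone B unavailable=occurs, Aft agent cylinder degraded=occurs → all inputs occur → occurs.
Release chain inoperative [AND]: Manual path fails=occurs, Smoke detector malfunctions=occurs, Inboard pressure switch is out=occurs, Control panel faulted=occurs → all inputs occur → occurs.
Zone A unavailable [OR]: Outboard manual pull failed=occurs, Redundant heat detector stuck=not, #2 abort switch degraded=not → at least one input occurs → occurs.
Agent supply unavailable [AND]: A zone module 2 is inoperative=occurs, A release solenoid 2 failed=not → not all inputs occur → does not occur.
Detection loop unavailable [AND]: Agent supply unavailable=not, Agent cylinder 2 is down=occurs, Inboard smoke detector 2 fails=not → not all inputs occur → does not occur.
Zone B 2 fails [AND]: Zone A unavailable=occurs, #2 discharge nozzle 2 is down=occurs, Detection loop unavailable=not, Reserve pressure switch 2 lost=occurs → not all inputs occur → does not occur.
Fire suppression does not activate [OR]: Release chain inoperative=occurs, Zone B 2 fails=not → at least one input occurs → occurs.

Yes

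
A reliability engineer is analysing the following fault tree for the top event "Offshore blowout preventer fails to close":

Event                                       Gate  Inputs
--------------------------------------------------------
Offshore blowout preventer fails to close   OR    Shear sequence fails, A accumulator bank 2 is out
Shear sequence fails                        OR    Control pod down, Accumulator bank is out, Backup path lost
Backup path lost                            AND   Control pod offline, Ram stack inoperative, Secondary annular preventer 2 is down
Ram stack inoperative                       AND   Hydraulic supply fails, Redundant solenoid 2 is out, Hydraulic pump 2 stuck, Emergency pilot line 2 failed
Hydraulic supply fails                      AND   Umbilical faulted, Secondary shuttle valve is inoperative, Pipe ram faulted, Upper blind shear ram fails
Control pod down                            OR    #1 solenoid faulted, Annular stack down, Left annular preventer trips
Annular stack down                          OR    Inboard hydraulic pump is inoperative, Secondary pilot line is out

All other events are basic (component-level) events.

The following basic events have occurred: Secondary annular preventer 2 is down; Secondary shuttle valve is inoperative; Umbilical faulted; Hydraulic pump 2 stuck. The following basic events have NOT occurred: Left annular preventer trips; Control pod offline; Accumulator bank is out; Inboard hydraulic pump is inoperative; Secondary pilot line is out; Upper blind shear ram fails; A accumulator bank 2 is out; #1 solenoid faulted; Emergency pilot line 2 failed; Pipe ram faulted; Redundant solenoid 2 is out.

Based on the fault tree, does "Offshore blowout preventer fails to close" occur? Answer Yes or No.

Annular stack down [OR]: Inboard hydraulic pump is inoperative=not, Secondary pilot line is out=not → no input occurs → does not occur.
Control pod down [OR]: #1 solenoid faulted=not, Annular stack down=not, Left annular preventer trips=not → no input occurs → does not occur.
Hydraulic supply fails [AND]: Umbilical faulted=occurs, Secondary shuttle valve is inoperative=occurs, Pipe ram faulted=not, Upper blind shear ram fails=not → not all inputs occur → does not occur.
Ram stack inoperative [AND]: Hydraulic supply fails=not, Redundant solenoid 2 is out=not, Hydraulic pump 2 stuck=occurs, Emergency pilot line 2 failed=not → not all inputs occur → does not occur.
Backup path lost [AND]: Control pod offline=not, Ram stack inoperative=not, Secondary annular preventer 2 is down=occurs → not all inputs occur → does not occur.
Shear sequence fails [OR]: Control pod down=not, Accumulator bank is out=not, Backup path lost=not → no input occurs → does not occur.
Offshore blowout preventer fails to close [OR]: Shear sequence fails=not, A accumulator bank 2 is out=not → no input occurs → does not occur.

No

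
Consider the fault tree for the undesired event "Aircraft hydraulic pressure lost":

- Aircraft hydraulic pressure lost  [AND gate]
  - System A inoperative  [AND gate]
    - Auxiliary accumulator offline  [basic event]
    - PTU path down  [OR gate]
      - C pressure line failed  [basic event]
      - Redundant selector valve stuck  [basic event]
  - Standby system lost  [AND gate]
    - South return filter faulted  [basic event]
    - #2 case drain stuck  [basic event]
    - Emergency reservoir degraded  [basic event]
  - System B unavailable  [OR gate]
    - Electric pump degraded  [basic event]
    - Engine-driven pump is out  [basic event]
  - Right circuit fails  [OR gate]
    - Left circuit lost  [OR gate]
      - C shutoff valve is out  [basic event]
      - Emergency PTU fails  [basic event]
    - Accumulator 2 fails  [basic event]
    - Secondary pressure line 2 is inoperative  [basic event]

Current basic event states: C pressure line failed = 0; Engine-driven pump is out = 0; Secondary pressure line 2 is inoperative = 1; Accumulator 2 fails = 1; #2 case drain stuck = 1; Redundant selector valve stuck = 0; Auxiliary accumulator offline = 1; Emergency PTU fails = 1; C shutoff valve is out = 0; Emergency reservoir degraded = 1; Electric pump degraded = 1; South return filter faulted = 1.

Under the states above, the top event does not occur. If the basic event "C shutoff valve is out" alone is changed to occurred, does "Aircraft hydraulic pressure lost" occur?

No

Counterfactual: set "C shutoff valve is out" to occurred.
PTU path down [OR]: C pressure line failed=not, Redundant selector valve stuck=not → no input occurs → does not occur.
System A inoperative [AND]: Auxiliary accumulator offline=occurs, PTU path down=not → not all inputs occur → does not occur.
Standby system lost [AND]: South return filter faulted=occurs, #2 case drain stuck=occurs, Emergency reservoir degraded=occurs → all inputs occur → occurs.
System B unavailable [OR]: Electric pump degraded=occurs, Engine-driven pump is out=not → at least one input occurs → occurs.
Left circuit lost [OR]: C shutoff valve is out=occurs, Emergency PTU fails=occurs → at least one input occurs → occurs.
Right circuit fails [OR]: Left circuit lost=occurs, Accumulator 2 fails=occurs, Secondary pressure line 2 is inoperative=occurs → at least one input occurs → occurs.
Aircraft hydraulic pressure lost [AND]: System A inoperative=not, Standby system lost=occurs, System B unavailable=occurs, Right circuit fails=occurs → not all inputs occur → does not occur.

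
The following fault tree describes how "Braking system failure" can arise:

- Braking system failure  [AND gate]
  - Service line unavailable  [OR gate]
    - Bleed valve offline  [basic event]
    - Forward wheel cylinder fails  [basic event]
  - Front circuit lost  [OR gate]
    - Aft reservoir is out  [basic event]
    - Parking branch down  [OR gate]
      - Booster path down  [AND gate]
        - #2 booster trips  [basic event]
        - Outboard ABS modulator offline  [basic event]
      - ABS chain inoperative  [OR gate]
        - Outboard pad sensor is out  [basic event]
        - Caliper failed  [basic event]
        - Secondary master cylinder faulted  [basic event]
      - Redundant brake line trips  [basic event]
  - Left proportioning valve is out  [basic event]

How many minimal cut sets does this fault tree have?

Service line unavailable [OR]: union of children's cut sets → 2 cut set(s).
Booster path down [AND]: one cut set from each child combined → 1 × 1 = 1 cut set(s).
ABS chain inoperative [OR]: union of children's cut sets → 3 cut set(s).
Parking branch down [OR]: union of children's cut sets → 5 cut set(s).
Front circuit lost [OR]: union of children's cut sets → 6 cut set(s).
Braking system failure [AND]: one cut set from each child combined → 2 × 6 × 1 = 12 cut set(s).

12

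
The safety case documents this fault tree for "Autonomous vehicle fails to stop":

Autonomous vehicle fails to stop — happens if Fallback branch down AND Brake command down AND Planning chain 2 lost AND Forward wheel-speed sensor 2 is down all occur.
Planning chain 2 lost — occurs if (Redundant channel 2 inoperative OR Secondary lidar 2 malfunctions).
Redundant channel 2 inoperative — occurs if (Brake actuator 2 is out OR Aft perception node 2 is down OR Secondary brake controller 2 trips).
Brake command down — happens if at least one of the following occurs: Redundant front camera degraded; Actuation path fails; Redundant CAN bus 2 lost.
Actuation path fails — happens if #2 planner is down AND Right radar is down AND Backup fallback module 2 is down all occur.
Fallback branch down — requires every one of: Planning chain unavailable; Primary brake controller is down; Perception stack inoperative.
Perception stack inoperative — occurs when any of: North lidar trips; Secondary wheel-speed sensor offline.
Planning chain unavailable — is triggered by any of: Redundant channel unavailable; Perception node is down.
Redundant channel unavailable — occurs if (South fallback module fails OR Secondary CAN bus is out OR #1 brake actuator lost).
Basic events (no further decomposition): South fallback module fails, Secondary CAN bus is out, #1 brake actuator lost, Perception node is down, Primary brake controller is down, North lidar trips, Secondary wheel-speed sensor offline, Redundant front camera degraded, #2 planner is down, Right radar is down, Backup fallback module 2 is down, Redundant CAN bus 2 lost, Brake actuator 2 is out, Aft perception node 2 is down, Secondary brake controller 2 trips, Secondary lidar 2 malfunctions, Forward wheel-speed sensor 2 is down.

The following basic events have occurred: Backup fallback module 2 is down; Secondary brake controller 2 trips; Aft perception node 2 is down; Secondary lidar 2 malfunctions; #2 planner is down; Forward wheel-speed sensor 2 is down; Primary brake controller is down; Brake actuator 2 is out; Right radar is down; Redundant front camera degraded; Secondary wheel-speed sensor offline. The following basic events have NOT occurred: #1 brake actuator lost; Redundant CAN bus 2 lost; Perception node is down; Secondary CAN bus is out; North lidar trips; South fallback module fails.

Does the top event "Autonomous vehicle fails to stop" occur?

No

Redundant channel unavailable [OR]: South fallback module fails=not, Secondary CAN bus is out=not, #1 brake actuator lost=not → no input occurs → does not occur.
Planning chain unavailable [OR]: Redundant channel unavailable=not, Perception node is down=not → no input occurs → does not occur.
Perception stack inoperative [OR]: North lidar trips=not, Secondary wheel-speed sensor offline=occurs → at least one input occurs → occurs.
Fallback branch down [AND]: Planning chain unavailable=not, Primary brake controller is down=occurs, Perception stack inoperative=occurs → not all inputs occur → does not occur.
Actuation path fails [AND]: #2 planner is down=occurs, Right radar is down=occurs, Backup fallback module 2 is down=occurs → all inputs occur → occurs.
Brake command down [OR]: Redundant front camera degraded=occurs, Actuation path fails=occurs, Redundant CAN bus 2 lost=not → at least one input occurs → occurs.
Redundant channel 2 inoperative [OR]: Brake actuator 2 is out=occurs, Aft perception node 2 is down=occurs, Secondary brake controller 2 trips=occurs → at least one input occurs → occurs.
Planning chain 2 lost [OR]: Redundant channel 2 inoperative=occurs, Secondary lidar 2 malfunctions=occurs → at least one input occurs → occurs.
Autonomous vehicle fails to stop [AND]: Fallback branch down=not, Brake command down=occurs, Planning chain 2 lost=occurs, Forward wheel-speed sensor 2 is down=occurs → not all inputs occur → does not occur.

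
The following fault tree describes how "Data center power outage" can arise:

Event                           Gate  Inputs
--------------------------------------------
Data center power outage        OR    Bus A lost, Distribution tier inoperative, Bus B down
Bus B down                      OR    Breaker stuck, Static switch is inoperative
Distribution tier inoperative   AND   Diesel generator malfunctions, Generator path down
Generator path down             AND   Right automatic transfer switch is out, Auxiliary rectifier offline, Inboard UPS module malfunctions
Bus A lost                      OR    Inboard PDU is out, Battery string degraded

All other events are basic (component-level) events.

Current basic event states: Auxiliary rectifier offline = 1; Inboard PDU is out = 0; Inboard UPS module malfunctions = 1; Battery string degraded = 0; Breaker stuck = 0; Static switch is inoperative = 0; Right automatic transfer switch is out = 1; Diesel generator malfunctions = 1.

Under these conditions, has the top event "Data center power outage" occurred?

Bus A lost [OR]: Inboard PDU is out=not, Battery string degraded=not → no input occurs → does not occur.
Generator path down [AND]: Right automatic transfer switch is out=occurs, Auxiliary rectifier offline=occurs, Inboard UPS module malfunctions=occurs → all inputs occur → occurs.
Distribution tier inoperative [AND]: Diesel generator malfunctions=occurs, Generator path down=occurs → all inputs occur → occurs.
Bus B down [OR]: Breaker stuck=not, Static switch is inoperative=not → no input occurs → does not occur.
Data center power outage [OR]: Bus A lost=not, Distribution tier inoperative=occurs, Bus B down=not → at least one input occurs → occurs.

Yes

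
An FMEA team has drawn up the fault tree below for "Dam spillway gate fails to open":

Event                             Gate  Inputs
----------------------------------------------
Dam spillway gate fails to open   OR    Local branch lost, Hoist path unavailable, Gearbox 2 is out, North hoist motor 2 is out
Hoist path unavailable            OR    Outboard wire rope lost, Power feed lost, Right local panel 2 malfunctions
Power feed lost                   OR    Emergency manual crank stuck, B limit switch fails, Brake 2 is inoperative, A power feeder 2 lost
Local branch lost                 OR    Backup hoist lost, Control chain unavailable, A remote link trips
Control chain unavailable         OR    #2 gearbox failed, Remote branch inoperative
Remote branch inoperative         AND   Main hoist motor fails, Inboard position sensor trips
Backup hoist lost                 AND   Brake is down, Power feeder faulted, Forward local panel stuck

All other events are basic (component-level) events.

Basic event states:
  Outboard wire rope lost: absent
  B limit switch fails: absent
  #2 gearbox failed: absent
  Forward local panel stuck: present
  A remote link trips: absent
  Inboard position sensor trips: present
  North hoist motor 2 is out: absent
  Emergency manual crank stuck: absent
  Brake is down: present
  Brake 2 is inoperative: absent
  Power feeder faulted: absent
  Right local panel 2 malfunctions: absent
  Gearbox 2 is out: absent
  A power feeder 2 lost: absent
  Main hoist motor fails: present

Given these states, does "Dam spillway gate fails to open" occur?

Yes

Backup hoist lost [AND]: Brake is down=occurs, Power feeder faulted=not, Forward local panel stuck=occurs → not all inputs occur → does not occur.
Remote branch inoperative [AND]: Main hoist motor fails=occurs, Inboard position sensor trips=occurs → all inputs occur → occurs.
Control chain unavailable [OR]: #2 gearbox failed=not, Remote branch inoperative=occurs → at least one input occurs → occurs.
Local branch lost [OR]: Backup hoist lost=not, Control chain unavailable=occurs, A remote link trips=not → at least one input occurs → occurs.
Power feed lost [OR]: Emergency manual crank stuck=not, B limit switch fails=not, Brake 2 is inoperative=not, A power feeder 2 lost=not → no input occurs → does not occur.
Hoist path unavailable [OR]: Outboard wire rope lost=not, Power feed lost=not, Right local panel 2 malfunctions=not → no input occurs → does not occur.
Dam spillway gate fails to open [OR]: Local branch lost=occurs, Hoist path unavailable=not, Gearbox 2 is out=not, North hoist motor 2 is out=not → at least one input occurs → occurs.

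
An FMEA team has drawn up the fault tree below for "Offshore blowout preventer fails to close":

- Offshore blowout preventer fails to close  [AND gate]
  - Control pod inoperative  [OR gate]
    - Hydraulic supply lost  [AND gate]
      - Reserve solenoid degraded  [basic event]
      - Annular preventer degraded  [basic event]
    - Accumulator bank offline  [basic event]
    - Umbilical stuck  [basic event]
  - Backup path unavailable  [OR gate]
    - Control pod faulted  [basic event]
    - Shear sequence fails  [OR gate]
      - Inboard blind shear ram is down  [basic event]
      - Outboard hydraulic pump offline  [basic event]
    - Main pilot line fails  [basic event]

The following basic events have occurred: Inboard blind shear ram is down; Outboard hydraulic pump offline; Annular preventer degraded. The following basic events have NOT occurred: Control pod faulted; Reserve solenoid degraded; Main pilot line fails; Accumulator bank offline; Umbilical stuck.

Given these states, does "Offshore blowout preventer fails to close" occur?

No

Hydraulic supply lost [AND]: Reserve solenoid degraded=not, Annular preventer degraded=occurs → not all inputs occur → does not occur.
Control pod inoperative [OR]: Hydraulic supply lost=not, Accumulator bank offline=not, Umbilical stuck=not → no input occurs → does not occur.
Shear sequence fails [OR]: Inboard blind shear ram is down=occurs, Outboard hydraulic pump offline=occurs → at least one input occurs → occurs.
Backup path unavailable [OR]: Control pod faulted=not, Shear sequence fails=occurs, Main pilot line fails=not → at least one input occurs → occurs.
Offshore blowout preventer fails to close [AND]: Control pod inoperative=not, Backup path unavailable=occurs → not all inputs occur → does not occur.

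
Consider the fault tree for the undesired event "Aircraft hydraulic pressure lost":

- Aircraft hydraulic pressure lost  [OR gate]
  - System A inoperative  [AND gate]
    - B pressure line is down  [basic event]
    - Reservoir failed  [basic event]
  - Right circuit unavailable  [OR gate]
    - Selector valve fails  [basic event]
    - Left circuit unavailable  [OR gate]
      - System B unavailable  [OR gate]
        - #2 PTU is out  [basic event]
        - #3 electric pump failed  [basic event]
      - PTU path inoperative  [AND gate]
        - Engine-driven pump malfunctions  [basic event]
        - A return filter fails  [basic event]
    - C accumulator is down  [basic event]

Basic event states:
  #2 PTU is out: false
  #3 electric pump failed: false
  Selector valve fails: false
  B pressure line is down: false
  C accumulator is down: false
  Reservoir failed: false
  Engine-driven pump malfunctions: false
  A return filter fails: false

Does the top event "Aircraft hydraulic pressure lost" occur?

System A inoperative [AND]: B pressure line is down=not, Reservoir failed=not → not all inputs occur → does not occur.
System B unavailable [OR]: #2 PTU is out=not, #3 electric pump failed=not → no input occurs → does not occur.
PTU path inoperative [AND]: Engine-driven pump malfunctions=not, A return filter fails=not → not all inputs occur → does not occur.
Left circuit unavailable [OR]: System B unavailable=not, PTU path inoperative=not → no input occurs → does not occur.
Right circuit unavailable [OR]: Selector valve fails=not, Left circuit unavailable=not, C accumulator is down=not → no input occurs → does not occur.
Aircraft hydraulic pressure lost [OR]: System A inoperative=not, Right circuit unavailable=not → no input occurs → does not occur.

No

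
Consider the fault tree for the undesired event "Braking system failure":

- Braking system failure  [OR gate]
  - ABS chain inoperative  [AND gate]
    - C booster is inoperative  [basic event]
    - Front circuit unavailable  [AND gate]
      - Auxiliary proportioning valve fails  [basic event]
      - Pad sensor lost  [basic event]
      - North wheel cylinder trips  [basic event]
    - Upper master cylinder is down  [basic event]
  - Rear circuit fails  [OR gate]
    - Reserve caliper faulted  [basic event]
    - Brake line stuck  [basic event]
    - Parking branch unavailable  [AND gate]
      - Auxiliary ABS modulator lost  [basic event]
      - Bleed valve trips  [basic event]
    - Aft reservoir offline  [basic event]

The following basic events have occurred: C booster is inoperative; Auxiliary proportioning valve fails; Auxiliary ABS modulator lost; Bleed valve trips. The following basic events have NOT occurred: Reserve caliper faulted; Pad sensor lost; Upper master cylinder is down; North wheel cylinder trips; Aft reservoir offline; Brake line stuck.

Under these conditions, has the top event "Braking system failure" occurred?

Yes

Front circuit unavailable [AND]: Auxiliary proportioning valve fails=occurs, Pad sensor lost=not, North wheel cylinder trips=not → not all inputs occur → does not occur.
ABS chain inoperative [AND]: C booster is inoperative=occurs, Front circuit unavailable=not, Upper master cylinder is down=not → not all inputs occur → does not occur.
Parking branch unavailable [AND]: Auxiliary ABS modulator lost=occurs, Bleed valve trips=occurs → all inputs occur → occurs.
Rear circuit fails [OR]: Reserve caliper faulted=not, Brake line stuck=not, Parking branch unavailable=occurs, Aft reservoir offline=not → at least one input occurs → occurs.
Braking system failure [OR]: ABS chain inoperative=not, Rear circuit fails=occurs → at least one input occurs → occurs.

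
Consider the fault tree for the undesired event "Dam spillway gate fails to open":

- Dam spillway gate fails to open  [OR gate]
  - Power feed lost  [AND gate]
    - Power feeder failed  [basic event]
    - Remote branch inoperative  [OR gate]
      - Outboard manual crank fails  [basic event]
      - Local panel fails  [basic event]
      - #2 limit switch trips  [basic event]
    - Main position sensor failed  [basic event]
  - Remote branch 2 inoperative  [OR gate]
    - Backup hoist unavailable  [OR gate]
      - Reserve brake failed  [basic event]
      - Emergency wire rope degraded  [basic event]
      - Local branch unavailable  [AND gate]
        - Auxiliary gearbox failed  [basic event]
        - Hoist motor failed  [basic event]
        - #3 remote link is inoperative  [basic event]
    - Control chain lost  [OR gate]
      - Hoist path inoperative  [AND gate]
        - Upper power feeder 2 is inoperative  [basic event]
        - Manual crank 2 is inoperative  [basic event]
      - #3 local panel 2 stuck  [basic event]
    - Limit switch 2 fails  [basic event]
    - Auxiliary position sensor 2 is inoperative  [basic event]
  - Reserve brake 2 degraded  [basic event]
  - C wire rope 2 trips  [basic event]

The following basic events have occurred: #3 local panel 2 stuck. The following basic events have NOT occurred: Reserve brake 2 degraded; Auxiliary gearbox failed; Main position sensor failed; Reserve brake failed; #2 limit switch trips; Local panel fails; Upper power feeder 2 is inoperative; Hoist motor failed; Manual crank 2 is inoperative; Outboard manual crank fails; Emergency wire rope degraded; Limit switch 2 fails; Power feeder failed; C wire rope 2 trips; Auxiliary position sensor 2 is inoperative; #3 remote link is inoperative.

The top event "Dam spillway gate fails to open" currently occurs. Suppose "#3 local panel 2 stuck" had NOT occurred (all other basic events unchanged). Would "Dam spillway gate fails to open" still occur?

Counterfactual: set "#3 local panel 2 stuck" to not occurred.
Remote branch inoperative [OR]: Outboard manual crank fails=not, Local panel fails=not, #2 limit switch trips=not → no input occurs → does not occur.
Power feed lost [AND]: Power feeder failed=not, Remote branch inoperative=not, Main position sensor failed=not → not all inputs occur → does not occur.
Local branch unavailable [AND]: Auxiliary gearbox failed=not, Hoist motor failed=not, #3 remote link is inoperative=not → not all inputs occur → does not occur.
Backup hoist unavailable [OR]: Reserve brake failed=not, Emergency wire rope degraded=not, Local branch unavailable=not → no input occurs → does not occur.
Hoist path inoperative [AND]: Upper power feeder 2 is inoperative=not, Manual crank 2 is inoperative=not → not all inputs occur → does not occur.
Control chain lost [OR]: Hoist path inoperative=not, #3 local panel 2 stuck=not → no input occurs → does not occur.
Remote branch 2 inoperative [OR]: Backup hoist unavailable=not, Control chain lost=not, Limit switch 2 fails=not, Auxiliary position sensor 2 is inoperative=not → no input occurs → does not occur.
Dam spillway gate fails to open [OR]: Power feed lost=not, Remote branch 2 inoperative=not, Reserve brake 2 degraded=not, C wire rope 2 trips=not → no input occurs → does not occur.

No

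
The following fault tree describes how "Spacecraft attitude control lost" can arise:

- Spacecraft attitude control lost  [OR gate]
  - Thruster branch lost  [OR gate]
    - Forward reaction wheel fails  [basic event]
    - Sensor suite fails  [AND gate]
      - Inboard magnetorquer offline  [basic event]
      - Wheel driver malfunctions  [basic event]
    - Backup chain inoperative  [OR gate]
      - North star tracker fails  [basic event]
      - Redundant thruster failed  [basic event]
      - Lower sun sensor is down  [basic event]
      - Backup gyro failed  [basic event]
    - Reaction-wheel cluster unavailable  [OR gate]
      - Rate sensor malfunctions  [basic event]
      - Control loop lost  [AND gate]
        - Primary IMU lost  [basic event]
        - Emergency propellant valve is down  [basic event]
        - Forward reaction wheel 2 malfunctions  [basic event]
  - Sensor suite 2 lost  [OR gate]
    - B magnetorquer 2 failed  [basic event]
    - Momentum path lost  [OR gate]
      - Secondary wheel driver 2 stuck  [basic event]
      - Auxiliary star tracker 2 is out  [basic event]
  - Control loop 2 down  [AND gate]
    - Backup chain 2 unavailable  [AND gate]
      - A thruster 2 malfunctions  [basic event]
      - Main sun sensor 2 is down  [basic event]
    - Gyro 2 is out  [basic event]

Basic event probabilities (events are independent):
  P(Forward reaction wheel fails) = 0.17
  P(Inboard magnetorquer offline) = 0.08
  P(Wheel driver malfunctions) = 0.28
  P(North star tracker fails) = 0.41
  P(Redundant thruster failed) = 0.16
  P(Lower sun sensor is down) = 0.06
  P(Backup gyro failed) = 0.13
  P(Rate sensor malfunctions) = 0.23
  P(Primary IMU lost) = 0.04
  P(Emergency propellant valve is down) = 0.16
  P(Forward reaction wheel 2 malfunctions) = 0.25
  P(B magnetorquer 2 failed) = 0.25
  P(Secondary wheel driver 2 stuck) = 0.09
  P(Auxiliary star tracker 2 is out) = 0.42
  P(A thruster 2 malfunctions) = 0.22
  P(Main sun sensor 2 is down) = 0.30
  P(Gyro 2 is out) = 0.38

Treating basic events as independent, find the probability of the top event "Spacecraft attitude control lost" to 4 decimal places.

P(Sensor suite fails) [AND] = 0.08 × 0.28 = 0.022400
P(Backup chain inoperative) [OR] = 1 − (1−0.41) × (1−0.16) × (1−0.06) × (1−0.13) = 0.594698
P(Control loop lost) [AND] = 0.04 × 0.16 × 0.25 = 0.001600
P(Reaction-wheel cluster unavailable) [OR] = 1 − (1−0.23) × (1−0.001600) = 0.231232
P(Thruster branch lost) [OR] = 1 − (1−0.17) × (1−0.022400) × (1−0.594698) × (1−0.231232) = 0.747179
P(Momentum path lost) [OR] = 1 − (1−0.09) × (1−0.42) = 0.472200
P(Sensor suite 2 lost) [OR] = 1 − (1−0.25) × (1−0.472200) = 0.604150
P(Backup chain 2 unavailable) [AND] = 0.22 × 0.30 = 0.066000
P(Control loop 2 down) [AND] = 0.066000 × 0.38 = 0.025080
P(Spacecraft attitude control lost) [OR] = 1 − (1−0.747179) × (1−0.604150) × (1−0.025080) = 0.902431
Rounded to 4 decimal places: P(Spacecraft attitude control lost) ≈ 0.9024.

0.9024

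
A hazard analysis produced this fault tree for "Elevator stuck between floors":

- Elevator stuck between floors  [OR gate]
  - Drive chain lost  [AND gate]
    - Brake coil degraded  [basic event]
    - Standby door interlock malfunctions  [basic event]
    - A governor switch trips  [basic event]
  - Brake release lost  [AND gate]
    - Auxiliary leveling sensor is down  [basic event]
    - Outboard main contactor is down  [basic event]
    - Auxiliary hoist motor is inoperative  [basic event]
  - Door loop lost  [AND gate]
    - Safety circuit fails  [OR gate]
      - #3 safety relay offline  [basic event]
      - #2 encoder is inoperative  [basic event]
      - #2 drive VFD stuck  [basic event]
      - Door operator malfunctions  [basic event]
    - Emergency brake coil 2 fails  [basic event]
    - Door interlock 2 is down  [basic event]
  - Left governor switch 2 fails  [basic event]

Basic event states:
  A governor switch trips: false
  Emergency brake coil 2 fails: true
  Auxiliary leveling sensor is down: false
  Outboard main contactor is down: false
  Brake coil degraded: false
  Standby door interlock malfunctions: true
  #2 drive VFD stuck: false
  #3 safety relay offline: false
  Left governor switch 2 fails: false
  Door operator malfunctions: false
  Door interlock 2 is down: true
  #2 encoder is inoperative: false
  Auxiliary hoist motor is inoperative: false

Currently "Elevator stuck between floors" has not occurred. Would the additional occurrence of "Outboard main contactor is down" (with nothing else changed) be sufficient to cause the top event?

No

Counterfactual: set "Outboard main contactor is down" to occurred.
Drive chain lost [AND]: Brake coil degraded=not, Standby door interlock malfunctions=occurs, A governor switch trips=not → not all inputs occur → does not occur.
Brake release lost [AND]: Auxiliary leveling sensor is down=not, Outboard main contactor is down=occurs, Auxiliary hoist motor is inoperative=not → not all inputs occur → does not occur.
Safety circuit fails [OR]: #3 safety relay offline=not, #2 encoder is inoperative=not, #2 drive VFD stuck=not, Door operator malfunctions=not → no input occurs → does not occur.
Door loop lost [AND]: Safety circuit fails=not, Emergency brake coil 2 fails=occurs, Door interlock 2 is down=occurs → not all inputs occur → does not occur.
Elevator stuck between floors [OR]: Drive chain lost=not, Brake release lost=not, Door loop lost=not, Left governor switch 2 fails=not → no input occurs → does not occur.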